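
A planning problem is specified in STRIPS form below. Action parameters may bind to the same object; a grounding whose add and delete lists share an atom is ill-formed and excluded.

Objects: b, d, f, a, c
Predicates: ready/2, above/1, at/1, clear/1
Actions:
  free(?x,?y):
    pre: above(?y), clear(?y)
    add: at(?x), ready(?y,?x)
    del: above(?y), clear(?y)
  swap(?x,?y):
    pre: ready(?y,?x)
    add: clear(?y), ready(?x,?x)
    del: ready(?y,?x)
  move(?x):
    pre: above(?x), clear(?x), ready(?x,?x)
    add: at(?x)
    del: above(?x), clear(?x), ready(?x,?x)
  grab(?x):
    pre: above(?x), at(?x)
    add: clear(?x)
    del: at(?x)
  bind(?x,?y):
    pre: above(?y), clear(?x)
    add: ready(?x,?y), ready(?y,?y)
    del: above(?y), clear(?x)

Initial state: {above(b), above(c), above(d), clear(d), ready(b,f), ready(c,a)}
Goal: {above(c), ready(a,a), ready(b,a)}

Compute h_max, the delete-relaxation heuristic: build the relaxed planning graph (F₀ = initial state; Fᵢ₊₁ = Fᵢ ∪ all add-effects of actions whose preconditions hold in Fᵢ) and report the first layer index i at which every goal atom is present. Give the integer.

F0 = init (6 atoms)
F1 = F0 ∪ {at(a), at(b), at(c), at(d), at(f), clear(b), clear(c), ready(a,a), ready(b,b), ready(c,c), ready(d,a), ready(d,b), ready(d,c), ready(d,d), ready(d,f), ready(f,f)}  (22 atoms)
F2 = F1 ∪ {ready(b,a), ready(b,c), ready(b,d), ready(c,b), ready(c,d), ready(c,f)}  (28 atoms)
goal ⊆ F2  ⇒  h_max = 2

2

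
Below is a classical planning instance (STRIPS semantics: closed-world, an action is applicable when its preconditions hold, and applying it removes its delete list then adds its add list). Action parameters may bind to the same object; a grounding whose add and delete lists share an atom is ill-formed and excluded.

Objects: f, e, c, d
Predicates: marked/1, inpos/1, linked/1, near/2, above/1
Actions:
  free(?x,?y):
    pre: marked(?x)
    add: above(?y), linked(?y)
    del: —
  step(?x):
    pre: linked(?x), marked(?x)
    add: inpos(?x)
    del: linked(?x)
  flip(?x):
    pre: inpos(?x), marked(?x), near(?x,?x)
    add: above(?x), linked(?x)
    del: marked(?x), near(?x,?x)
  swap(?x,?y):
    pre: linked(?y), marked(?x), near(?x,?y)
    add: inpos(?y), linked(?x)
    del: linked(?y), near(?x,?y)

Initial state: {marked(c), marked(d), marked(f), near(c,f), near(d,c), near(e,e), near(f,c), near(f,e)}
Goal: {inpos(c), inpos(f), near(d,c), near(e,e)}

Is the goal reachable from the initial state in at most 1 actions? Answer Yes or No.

1. free(f,f)  →  {above(f), linked(f), marked(c), marked(d), marked(f), near(c,f), near(d,c), near(e,e), near(f,c), near(f,e)}
2. swap(c,f)  →  {above(f), inpos(f), linked(c), marked(c), marked(d), marked(f), near(d,c), near(e,e), near(f,c), near(f,e)}
3. step(c)  →  {above(f), inpos(c), inpos(f), marked(c), marked(d), marked(f), near(d,c), near(e,e), near(f,c), near(f,e)}
optimal plan length = 3; 3 > 1

No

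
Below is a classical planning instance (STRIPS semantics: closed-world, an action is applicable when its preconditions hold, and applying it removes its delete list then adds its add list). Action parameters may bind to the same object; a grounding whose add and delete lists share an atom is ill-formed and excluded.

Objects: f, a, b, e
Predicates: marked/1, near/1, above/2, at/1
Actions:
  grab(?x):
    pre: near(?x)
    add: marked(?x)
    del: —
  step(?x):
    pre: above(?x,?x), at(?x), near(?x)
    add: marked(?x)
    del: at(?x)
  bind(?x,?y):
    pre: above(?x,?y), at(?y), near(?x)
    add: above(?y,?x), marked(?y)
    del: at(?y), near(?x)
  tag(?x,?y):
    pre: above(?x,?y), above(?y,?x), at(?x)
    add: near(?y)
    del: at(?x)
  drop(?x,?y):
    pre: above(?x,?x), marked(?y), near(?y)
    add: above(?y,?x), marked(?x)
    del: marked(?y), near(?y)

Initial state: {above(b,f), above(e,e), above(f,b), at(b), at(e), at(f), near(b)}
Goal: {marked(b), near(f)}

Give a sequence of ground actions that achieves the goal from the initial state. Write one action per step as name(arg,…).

grab(b); tag(b,f)

1. grab(b)  →  {above(b,f), above(e,e), above(f,b), at(b), at(e), at(f), marked(b), near(b)}
2. tag(b,f)  →  {above(b,f), above(e,e), above(f,b), at(e), at(f), marked(b), near(b), near(f)}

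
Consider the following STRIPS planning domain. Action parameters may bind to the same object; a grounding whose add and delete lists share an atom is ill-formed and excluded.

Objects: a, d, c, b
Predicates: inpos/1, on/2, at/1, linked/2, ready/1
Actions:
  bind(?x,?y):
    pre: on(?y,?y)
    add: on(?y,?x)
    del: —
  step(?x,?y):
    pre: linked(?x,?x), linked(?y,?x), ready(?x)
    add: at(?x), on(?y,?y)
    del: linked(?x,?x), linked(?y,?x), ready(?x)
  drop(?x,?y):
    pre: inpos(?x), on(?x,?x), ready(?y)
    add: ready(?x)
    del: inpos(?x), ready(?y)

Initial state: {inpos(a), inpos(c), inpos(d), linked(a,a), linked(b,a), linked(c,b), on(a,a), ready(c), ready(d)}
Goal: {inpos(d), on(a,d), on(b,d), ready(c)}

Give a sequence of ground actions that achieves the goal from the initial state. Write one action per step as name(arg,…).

1. bind(d,a)  →  {inpos(a), inpos(c), inpos(d), linked(a,a), linked(b,a), linked(c,b), on(a,a), on(a,d), ready(c), ready(d)}
2. drop(a,d)  →  {inpos(c), inpos(d), linked(a,a), linked(b,a), linked(c,b), on(a,a), on(a,d), ready(a), ready(c)}
3. step(a,b)  →  {at(a), inpos(c), inpos(d), linked(c,b), on(a,a), on(a,d), on(b,b), ready(c)}
4. bind(d,b)  →  {at(a), inpos(c), inpos(d), linked(c,b), on(a,a), on(a,d), on(b,b), on(b,d), ready(c)}

bind(d,a); drop(a,d); step(a,b); bind(d,b)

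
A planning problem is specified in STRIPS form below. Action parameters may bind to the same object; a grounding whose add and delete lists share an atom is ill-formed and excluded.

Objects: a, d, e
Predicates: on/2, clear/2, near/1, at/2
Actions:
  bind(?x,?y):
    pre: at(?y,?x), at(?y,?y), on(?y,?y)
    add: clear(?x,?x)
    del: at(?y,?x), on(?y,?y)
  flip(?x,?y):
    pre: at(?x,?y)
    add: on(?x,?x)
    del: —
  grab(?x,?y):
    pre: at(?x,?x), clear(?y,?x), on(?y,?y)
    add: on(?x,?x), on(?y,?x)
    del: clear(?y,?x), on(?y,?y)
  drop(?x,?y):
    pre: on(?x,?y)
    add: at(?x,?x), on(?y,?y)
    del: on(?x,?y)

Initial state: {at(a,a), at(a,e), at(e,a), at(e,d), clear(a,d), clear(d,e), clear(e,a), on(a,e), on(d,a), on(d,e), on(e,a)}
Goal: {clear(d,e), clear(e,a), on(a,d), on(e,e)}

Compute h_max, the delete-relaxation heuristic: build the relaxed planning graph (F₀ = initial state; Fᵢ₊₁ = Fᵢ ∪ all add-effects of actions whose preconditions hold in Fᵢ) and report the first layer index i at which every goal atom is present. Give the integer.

2

F0 = init (11 atoms)
F1 = F0 ∪ {at(d,d), at(e,e), on(a,a), on(e,e)}  (15 atoms)
F2 = F1 ∪ {clear(a,a), clear(d,d), clear(e,e), on(a,d), on(d,d)}  (20 atoms)
goal ⊆ F2  ⇒  h_max = 2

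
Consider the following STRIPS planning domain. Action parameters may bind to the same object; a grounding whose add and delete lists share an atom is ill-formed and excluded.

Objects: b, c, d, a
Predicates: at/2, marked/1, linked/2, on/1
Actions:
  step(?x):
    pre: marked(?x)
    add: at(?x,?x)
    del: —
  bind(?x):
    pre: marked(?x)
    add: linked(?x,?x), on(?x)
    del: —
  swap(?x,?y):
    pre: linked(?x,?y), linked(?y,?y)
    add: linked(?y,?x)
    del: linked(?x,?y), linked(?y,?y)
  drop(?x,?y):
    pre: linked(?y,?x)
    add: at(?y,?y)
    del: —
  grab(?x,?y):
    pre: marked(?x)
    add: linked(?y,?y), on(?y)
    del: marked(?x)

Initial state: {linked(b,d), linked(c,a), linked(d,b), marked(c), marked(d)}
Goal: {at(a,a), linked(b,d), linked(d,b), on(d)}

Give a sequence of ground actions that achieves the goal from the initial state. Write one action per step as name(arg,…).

1. bind(d)  →  {linked(b,d), linked(c,a), linked(d,b), linked(d,d), marked(c), marked(d), on(d)}
2. grab(c,a)  →  {linked(a,a), linked(b,d), linked(c,a), linked(d,b), linked(d,d), marked(d), on(a), on(d)}
3. drop(a,a)  →  {at(a,a), linked(a,a), linked(b,d), linked(c,a), linked(d,b), linked(d,d), marked(d), on(a), on(d)}

bind(d); grab(c,a); drop(a,a)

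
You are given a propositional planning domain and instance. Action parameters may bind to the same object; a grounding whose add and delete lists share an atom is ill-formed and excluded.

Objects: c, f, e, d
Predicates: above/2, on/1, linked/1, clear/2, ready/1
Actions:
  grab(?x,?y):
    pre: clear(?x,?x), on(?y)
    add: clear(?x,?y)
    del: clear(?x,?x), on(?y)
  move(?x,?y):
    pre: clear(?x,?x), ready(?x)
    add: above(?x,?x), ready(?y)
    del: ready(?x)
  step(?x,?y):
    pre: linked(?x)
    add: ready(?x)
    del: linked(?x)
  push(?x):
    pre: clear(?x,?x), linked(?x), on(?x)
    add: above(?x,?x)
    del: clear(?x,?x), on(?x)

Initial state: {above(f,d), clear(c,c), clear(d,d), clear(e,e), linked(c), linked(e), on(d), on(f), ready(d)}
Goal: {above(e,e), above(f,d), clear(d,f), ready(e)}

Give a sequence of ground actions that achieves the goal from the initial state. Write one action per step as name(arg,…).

grab(d,f); step(e,c); move(e,c); move(c,e)

1. grab(d,f)  →  {above(f,d), clear(c,c), clear(d,f), clear(e,e), linked(c), linked(e), on(d), ready(d)}
2. step(e,c)  →  {above(f,d), clear(c,c), clear(d,f), clear(e,e), linked(c), on(d), ready(d), ready(e)}
3. move(e,c)  →  {above(e,e), above(f,d), clear(c,c), clear(d,f), clear(e,e), linked(c), on(d), ready(c), ready(d)}
4. move(c,e)  →  {above(c,c), above(e,e), above(f,d), clear(c,c), clear(d,f), clear(e,e), linked(c), on(d), ready(d), ready(e)}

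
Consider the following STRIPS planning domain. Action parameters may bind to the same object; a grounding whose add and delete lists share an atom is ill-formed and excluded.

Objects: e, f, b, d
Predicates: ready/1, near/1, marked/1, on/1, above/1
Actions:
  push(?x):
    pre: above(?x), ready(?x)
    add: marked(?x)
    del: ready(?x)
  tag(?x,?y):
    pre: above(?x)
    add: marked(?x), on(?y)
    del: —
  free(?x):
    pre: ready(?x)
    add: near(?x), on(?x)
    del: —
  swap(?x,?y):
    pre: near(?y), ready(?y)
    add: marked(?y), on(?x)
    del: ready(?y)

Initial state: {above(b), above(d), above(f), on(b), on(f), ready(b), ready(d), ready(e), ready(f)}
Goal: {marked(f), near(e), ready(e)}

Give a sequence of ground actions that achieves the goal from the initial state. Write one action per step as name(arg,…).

push(f); free(e)

1. push(f)  →  {above(b), above(d), above(f), marked(f), on(b), on(f), ready(b), ready(d), ready(e)}
2. free(e)  →  {above(b), above(d), above(f), marked(f), near(e), on(b), on(e), on(f), ready(b), ready(d), ready(e)}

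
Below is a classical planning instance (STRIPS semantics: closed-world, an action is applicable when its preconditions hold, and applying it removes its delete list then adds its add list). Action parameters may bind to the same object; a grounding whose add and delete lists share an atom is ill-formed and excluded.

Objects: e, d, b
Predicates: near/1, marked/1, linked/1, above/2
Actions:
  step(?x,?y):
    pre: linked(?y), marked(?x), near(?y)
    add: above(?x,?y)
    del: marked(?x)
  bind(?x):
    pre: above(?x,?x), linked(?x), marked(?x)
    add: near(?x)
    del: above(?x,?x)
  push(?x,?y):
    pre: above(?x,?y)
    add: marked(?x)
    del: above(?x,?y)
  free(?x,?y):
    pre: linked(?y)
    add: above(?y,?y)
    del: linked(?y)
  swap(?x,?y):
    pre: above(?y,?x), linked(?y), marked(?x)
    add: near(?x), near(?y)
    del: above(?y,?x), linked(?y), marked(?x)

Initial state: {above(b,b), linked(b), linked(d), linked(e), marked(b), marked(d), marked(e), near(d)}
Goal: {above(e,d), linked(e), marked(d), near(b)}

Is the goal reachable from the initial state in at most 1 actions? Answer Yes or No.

1. step(e,d)  →  {above(b,b), above(e,d), linked(b), linked(d), linked(e), marked(b), marked(d), near(d)}
2. bind(b)  →  {above(e,d), linked(b), linked(d), linked(e), marked(b), marked(d), near(b), near(d)}
optimal plan length = 2; 2 > 1

No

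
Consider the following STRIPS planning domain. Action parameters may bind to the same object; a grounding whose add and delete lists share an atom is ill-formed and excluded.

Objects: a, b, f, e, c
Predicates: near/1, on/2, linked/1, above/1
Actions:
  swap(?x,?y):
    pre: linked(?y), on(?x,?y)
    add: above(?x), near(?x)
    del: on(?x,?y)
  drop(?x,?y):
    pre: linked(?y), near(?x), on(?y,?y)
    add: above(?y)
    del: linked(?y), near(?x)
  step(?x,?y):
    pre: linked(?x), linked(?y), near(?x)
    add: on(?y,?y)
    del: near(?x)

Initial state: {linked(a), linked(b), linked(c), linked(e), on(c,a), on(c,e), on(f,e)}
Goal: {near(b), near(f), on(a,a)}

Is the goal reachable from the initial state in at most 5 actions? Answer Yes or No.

No

1. swap(f,e)  →  {above(f), linked(a), linked(b), linked(c), linked(e), near(f), on(c,a), on(c,e)}
2. swap(c,a)  →  {above(c), above(f), linked(a), linked(b), linked(c), linked(e), near(c), near(f), on(c,e)}
3. step(c,a)  →  {above(c), above(f), linked(a), linked(b), linked(c), linked(e), near(f), on(a,a), on(c,e)}
4. swap(c,e)  →  {above(c), above(f), linked(a), linked(b), linked(c), linked(e), near(c), near(f), on(a,a)}
5. step(c,b)  →  {above(c), above(f), linked(a), linked(b), linked(c), linked(e), near(f), on(a,a), on(b,b)}
6. swap(b,b)  →  {above(b), above(c), above(f), linked(a), linked(b), linked(c), linked(e), near(b), near(f), on(a,a)}
optimal plan length = 6; 6 > 5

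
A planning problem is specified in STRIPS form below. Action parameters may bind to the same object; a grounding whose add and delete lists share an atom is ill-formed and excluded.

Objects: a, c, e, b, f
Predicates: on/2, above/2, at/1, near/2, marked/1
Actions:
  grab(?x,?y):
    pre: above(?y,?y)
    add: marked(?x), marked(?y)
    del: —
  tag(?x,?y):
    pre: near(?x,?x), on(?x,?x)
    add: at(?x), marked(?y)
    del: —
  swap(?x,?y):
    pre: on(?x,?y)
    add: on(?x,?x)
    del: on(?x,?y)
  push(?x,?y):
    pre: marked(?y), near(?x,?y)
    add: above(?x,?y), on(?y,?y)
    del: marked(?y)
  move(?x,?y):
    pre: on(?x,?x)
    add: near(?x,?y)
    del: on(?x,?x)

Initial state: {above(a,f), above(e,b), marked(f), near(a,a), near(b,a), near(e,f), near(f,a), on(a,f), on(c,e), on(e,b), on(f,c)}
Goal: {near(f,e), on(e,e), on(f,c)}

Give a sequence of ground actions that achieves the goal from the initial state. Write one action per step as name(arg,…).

1. swap(e,b)  →  {above(a,f), above(e,b), marked(f), near(a,a), near(b,a), near(e,f), near(f,a), on(a,f), on(c,e), on(e,e), on(f,c)}
2. push(e,f)  →  {above(a,f), above(e,b), above(e,f), near(a,a), near(b,a), near(e,f), near(f,a), on(a,f), on(c,e), on(e,e), on(f,c), on(f,f)}
3. move(f,e)  →  {above(a,f), above(e,b), above(e,f), near(a,a), near(b,a), near(e,f), near(f,a), near(f,e), on(a,f), on(c,e), on(e,e), on(f,c)}

swap(e,b); push(e,f); move(f,e)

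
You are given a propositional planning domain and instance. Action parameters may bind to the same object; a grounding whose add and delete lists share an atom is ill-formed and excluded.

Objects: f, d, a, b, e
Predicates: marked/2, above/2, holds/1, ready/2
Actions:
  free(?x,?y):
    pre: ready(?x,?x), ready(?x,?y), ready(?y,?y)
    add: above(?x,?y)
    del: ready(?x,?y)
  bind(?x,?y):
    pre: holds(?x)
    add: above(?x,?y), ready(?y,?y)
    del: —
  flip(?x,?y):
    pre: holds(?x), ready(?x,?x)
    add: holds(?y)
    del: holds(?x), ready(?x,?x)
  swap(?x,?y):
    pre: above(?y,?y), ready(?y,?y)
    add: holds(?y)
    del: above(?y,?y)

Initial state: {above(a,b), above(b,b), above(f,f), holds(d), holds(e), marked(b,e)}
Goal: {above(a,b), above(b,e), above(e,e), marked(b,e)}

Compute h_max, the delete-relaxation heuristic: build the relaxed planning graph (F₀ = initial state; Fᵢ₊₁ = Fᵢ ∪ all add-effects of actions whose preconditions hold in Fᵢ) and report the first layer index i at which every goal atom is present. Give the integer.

F0 = init (6 atoms)
F1 = F0 ∪ {above(d,a), above(d,b), above(d,d), above(d,e), above(d,f), above(e,a), above(e,b), above(e,d), above(e,e), above(e,f), ready(a,a), ready(b,b), ready(d,d), ready(e,e), ready(f,f)}  (21 atoms)
F2 = F1 ∪ {above(a,a), holds(a), holds(b), holds(f)}  (25 atoms)
F3 = F2 ∪ {above(a,d), above(a,e), above(a,f), above(b,a), above(b,d), above(b,e), above(b,f), above(f,a), above(f,b), above(f,d), above(f,e)}  (36 atoms)
goal ⊆ F3  ⇒  h_max = 3

3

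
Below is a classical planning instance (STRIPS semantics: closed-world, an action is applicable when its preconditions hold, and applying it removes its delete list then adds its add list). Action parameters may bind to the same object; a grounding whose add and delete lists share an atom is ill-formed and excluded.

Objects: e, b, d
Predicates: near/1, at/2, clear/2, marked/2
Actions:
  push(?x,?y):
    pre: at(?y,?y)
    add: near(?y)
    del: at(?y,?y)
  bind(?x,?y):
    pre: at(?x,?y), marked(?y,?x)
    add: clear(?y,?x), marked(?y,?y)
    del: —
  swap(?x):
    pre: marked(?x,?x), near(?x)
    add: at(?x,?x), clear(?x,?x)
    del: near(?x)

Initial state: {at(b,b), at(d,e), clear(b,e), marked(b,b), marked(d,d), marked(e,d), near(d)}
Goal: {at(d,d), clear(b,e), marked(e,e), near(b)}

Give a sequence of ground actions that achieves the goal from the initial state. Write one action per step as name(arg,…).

push(e,b); bind(d,e); swap(d)

1. push(e,b)  →  {at(d,e), clear(b,e), marked(b,b), marked(d,d), marked(e,d), near(b), near(d)}
2. bind(d,e)  →  {at(d,e), clear(b,e), clear(e,d), marked(b,b), marked(d,d), marked(e,d), marked(e,e), near(b), near(d)}
3. swap(d)  →  {at(d,d), at(d,e), clear(b,e), clear(d,d), clear(e,d), marked(b,b), marked(d,d), marked(e,d), marked(e,e), near(b)}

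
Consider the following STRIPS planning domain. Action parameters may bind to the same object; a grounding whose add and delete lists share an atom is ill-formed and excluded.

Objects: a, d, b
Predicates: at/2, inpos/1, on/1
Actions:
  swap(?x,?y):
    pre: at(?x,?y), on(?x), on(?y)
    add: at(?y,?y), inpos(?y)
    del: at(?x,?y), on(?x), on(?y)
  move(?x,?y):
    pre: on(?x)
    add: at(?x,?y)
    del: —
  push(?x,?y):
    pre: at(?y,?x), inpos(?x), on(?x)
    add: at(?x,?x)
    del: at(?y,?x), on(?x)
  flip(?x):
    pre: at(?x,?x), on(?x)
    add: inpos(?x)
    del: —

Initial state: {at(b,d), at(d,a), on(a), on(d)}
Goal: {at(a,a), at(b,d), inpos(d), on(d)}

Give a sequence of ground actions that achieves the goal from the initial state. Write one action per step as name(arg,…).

1. move(a,a)  →  {at(a,a), at(b,d), at(d,a), on(a), on(d)}
2. move(d,d)  →  {at(a,a), at(b,d), at(d,a), at(d,d), on(a), on(d)}
3. flip(d)  →  {at(a,a), at(b,d), at(d,a), at(d,d), inpos(d), on(a), on(d)}

move(a,a); move(d,d); flip(d)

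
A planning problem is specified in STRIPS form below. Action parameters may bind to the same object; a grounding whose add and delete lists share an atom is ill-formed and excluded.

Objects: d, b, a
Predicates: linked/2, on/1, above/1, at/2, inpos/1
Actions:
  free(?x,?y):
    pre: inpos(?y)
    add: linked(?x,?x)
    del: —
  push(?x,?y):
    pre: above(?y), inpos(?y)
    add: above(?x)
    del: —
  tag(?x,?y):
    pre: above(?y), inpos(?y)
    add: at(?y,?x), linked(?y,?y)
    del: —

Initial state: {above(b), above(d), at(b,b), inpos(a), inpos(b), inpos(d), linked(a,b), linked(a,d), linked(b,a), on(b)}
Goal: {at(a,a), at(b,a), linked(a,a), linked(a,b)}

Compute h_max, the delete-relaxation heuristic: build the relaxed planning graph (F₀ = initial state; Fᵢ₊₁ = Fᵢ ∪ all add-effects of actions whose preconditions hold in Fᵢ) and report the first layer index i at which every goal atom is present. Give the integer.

2

F0 = init (10 atoms)
F1 = F0 ∪ {above(a), at(b,a), at(b,d), at(d,a), at(d,b), at(d,d), linked(a,a), linked(b,b), linked(d,d)}  (19 atoms)
F2 = F1 ∪ {at(a,a), at(a,b), at(a,d)}  (22 atoms)
goal ⊆ F2  ⇒  h_max = 2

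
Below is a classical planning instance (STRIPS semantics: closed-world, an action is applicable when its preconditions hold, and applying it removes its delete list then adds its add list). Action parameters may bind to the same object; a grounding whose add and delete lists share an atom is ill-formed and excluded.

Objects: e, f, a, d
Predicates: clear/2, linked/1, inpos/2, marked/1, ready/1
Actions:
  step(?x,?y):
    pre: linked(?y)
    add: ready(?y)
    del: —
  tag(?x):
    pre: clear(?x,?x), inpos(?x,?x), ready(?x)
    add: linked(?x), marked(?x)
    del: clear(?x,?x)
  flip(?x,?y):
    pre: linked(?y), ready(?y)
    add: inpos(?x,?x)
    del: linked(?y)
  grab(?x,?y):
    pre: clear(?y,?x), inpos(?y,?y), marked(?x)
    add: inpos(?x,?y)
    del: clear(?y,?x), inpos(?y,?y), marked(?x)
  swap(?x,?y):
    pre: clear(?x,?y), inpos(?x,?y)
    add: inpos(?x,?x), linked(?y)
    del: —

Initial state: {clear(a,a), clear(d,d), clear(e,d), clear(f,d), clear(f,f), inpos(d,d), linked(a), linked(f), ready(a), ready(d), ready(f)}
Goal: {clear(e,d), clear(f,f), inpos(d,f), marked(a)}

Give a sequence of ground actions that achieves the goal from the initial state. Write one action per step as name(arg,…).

1. tag(d)  →  {clear(a,a), clear(e,d), clear(f,d), clear(f,f), inpos(d,d), linked(a), linked(d), linked(f), marked(d), ready(a), ready(d), ready(f)}
2. flip(f,f)  →  {clear(a,a), clear(e,d), clear(f,d), clear(f,f), inpos(d,d), inpos(f,f), linked(a), linked(d), marked(d), ready(a), ready(d), ready(f)}
3. flip(a,a)  →  {clear(a,a), clear(e,d), clear(f,d), clear(f,f), inpos(a,a), inpos(d,d), inpos(f,f), linked(d), marked(d), ready(a), ready(d), ready(f)}
4. tag(a)  →  {clear(e,d), clear(f,d), clear(f,f), inpos(a,a), inpos(d,d), inpos(f,f), linked(a), linked(d), marked(a), marked(d), ready(a), ready(d), ready(f)}
5. grab(d,f)  →  {clear(e,d), clear(f,f), inpos(a,a), inpos(d,d), inpos(d,f), linked(a), linked(d), marked(a), ready(a), ready(d), ready(f)}

tag(d); flip(f,f); flip(a,a); tag(a); grab(d,f)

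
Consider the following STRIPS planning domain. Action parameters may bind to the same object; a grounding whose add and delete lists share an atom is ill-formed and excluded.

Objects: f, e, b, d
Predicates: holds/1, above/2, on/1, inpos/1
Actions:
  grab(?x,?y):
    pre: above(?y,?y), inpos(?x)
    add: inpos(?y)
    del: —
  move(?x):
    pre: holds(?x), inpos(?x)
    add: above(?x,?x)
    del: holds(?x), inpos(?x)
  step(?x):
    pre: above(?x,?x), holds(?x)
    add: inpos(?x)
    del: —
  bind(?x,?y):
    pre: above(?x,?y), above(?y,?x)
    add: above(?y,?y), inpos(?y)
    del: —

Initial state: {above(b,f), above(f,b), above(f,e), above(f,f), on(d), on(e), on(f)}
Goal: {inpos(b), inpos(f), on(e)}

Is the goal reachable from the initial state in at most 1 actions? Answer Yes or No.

1. bind(f,f)  →  {above(b,f), above(f,b), above(f,e), above(f,f), inpos(f), on(d), on(e), on(f)}
2. bind(f,b)  →  {above(b,b), above(b,f), above(f,b), above(f,e), above(f,f), inpos(b), inpos(f), on(d), on(e), on(f)}
optimal plan length = 2; 2 > 1

No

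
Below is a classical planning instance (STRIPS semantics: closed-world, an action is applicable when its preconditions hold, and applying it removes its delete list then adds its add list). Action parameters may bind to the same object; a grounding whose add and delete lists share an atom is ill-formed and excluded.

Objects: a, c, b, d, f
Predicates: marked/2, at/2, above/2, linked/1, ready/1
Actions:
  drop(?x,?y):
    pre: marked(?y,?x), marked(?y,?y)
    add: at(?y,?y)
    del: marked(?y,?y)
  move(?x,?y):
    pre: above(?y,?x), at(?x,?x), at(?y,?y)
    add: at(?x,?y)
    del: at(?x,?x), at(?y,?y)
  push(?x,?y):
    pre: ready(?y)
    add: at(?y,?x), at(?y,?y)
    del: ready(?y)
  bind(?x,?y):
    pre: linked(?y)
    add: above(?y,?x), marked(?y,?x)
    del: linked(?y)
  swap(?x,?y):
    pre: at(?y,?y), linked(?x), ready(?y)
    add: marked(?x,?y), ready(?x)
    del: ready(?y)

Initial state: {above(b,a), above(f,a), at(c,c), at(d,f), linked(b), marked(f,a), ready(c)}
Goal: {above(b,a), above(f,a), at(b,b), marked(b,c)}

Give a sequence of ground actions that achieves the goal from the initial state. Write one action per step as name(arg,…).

swap(b,c); push(a,b)

1. swap(b,c)  →  {above(b,a), above(f,a), at(c,c), at(d,f), linked(b), marked(b,c), marked(f,a), ready(b)}
2. push(a,b)  →  {above(b,a), above(f,a), at(b,a), at(b,b), at(c,c), at(d,f), linked(b), marked(b,c), marked(f,a)}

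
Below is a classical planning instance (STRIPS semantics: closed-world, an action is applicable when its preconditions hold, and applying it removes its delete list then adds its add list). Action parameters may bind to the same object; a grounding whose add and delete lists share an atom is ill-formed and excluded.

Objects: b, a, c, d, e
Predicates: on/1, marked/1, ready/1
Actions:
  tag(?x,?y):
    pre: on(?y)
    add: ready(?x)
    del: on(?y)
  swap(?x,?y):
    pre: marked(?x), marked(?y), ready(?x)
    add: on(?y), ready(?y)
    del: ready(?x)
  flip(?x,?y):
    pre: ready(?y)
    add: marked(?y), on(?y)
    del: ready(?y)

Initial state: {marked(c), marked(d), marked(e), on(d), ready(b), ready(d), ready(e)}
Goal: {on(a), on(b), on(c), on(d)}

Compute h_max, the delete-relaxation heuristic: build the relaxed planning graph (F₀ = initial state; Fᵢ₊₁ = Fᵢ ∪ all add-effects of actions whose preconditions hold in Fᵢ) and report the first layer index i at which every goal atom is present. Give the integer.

2

F0 = init (7 atoms)
F1 = F0 ∪ {marked(b), on(b), on(c), on(e), ready(a), ready(c)}  (13 atoms)
F2 = F1 ∪ {marked(a), on(a)}  (15 atoms)
goal ⊆ F2  ⇒  h_max = 2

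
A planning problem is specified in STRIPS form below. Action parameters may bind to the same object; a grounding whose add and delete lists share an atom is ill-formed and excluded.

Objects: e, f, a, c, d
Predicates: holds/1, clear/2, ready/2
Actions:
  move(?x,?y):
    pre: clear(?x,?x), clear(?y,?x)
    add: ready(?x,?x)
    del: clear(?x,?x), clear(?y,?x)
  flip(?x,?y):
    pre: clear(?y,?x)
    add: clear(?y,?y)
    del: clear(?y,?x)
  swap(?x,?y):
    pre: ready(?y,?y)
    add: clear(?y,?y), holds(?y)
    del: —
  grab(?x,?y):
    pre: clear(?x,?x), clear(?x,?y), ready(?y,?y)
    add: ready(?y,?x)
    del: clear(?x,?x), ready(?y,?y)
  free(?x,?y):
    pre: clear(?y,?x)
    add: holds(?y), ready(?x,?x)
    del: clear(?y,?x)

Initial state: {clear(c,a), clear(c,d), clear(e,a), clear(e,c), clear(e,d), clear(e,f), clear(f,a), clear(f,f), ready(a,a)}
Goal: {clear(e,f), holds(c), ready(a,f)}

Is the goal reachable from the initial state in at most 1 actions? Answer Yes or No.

1. grab(f,a)  →  {clear(c,a), clear(c,d), clear(e,a), clear(e,c), clear(e,d), clear(e,f), clear(f,a), ready(a,f)}
2. free(a,c)  →  {clear(c,d), clear(e,a), clear(e,c), clear(e,d), clear(e,f), clear(f,a), holds(c), ready(a,a), ready(a,f)}
optimal plan length = 2; 2 > 1

No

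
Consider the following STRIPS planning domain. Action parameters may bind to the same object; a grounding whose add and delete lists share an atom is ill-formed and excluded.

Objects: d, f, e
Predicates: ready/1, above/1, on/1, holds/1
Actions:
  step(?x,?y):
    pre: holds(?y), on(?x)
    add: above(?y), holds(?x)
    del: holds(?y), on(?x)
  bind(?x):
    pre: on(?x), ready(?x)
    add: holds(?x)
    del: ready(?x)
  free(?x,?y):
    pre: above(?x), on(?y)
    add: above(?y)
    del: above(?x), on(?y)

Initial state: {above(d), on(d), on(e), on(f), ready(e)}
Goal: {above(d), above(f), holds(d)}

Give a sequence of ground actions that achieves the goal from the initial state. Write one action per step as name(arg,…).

bind(e); step(d,e); free(e,f)

1. bind(e)  →  {above(d), holds(e), on(d), on(e), on(f)}
2. step(d,e)  →  {above(d), above(e), holds(d), on(e), on(f)}
3. free(e,f)  →  {above(d), above(f), holds(d), on(e)}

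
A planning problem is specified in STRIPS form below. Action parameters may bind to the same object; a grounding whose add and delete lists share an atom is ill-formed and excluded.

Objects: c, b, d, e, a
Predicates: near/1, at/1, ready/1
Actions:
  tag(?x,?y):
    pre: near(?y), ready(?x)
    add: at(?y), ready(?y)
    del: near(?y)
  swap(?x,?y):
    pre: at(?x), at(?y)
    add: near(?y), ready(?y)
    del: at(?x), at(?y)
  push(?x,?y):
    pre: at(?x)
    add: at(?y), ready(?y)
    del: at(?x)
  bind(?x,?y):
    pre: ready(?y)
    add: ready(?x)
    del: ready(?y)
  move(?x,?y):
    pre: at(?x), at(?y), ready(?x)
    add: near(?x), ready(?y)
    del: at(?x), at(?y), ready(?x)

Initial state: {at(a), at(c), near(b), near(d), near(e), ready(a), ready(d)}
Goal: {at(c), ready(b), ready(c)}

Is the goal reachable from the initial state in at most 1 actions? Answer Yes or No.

No

1. tag(d,b)  →  {at(a), at(b), at(c), near(d), near(e), ready(a), ready(b), ready(d)}
2. push(b,c)  →  {at(a), at(c), near(d), near(e), ready(a), ready(b), ready(c), ready(d)}
optimal plan length = 2; 2 > 1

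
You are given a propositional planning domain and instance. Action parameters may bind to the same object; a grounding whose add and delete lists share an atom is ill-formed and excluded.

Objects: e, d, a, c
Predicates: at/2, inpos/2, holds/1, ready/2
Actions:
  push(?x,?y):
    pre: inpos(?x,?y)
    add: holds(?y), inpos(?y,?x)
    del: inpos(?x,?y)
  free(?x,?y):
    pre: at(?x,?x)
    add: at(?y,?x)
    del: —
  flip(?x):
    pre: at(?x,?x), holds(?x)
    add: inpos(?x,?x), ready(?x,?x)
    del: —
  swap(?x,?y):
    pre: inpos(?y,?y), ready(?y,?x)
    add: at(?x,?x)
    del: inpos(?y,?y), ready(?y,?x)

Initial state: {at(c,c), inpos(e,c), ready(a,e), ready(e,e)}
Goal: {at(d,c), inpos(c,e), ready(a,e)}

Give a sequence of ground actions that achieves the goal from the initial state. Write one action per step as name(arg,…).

push(e,c); free(c,d)

1. push(e,c)  →  {at(c,c), holds(c), inpos(c,e), ready(a,e), ready(e,e)}
2. free(c,d)  →  {at(c,c), at(d,c), holds(c), inpos(c,e), ready(a,e), ready(e,e)}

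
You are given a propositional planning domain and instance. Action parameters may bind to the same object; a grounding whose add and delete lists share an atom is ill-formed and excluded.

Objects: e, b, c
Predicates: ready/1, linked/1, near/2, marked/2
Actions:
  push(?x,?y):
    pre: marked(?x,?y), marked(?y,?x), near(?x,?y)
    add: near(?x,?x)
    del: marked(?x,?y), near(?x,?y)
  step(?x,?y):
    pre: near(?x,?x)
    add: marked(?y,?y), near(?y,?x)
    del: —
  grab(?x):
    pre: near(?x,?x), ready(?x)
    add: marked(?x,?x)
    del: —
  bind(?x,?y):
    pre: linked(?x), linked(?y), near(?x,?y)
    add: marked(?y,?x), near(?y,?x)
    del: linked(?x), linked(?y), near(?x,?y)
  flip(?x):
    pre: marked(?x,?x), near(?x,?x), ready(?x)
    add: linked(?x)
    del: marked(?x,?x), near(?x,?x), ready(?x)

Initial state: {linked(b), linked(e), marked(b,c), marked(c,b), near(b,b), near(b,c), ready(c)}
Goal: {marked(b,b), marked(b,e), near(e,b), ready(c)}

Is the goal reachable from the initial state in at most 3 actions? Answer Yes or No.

1. step(b,e)  →  {linked(b), linked(e), marked(b,c), marked(c,b), marked(e,e), near(b,b), near(b,c), near(e,b), ready(c)}
2. step(b,b)  →  {linked(b), linked(e), marked(b,b), marked(b,c), marked(c,b), marked(e,e), near(b,b), near(b,c), near(e,b), ready(c)}
3. bind(e,b)  →  {marked(b,b), marked(b,c), marked(b,e), marked(c,b), marked(e,e), near(b,b), near(b,c), near(b,e), ready(c)}
4. step(b,e)  →  {marked(b,b), marked(b,c), marked(b,e), marked(c,b), marked(e,e), near(b,b), near(b,c), near(b,e), near(e,b), ready(c)}
optimal plan length = 4; 4 > 3

No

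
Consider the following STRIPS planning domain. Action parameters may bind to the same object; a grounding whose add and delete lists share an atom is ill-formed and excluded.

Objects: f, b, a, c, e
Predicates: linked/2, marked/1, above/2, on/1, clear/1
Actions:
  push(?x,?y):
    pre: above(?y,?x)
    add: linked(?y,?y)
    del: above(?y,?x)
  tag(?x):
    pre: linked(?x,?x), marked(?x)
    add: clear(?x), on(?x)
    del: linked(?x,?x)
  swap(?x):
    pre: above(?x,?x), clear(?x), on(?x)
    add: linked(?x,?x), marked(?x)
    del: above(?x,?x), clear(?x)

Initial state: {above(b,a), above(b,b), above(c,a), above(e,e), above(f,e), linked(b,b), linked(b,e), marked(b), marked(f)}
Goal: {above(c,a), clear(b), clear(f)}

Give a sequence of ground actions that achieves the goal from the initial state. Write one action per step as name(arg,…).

1. push(e,f)  →  {above(b,a), above(b,b), above(c,a), above(e,e), linked(b,b), linked(b,e), linked(f,f), marked(b), marked(f)}
2. tag(f)  →  {above(b,a), above(b,b), above(c,a), above(e,e), clear(f), linked(b,b), linked(b,e), marked(b), marked(f), on(f)}
3. tag(b)  →  {above(b,a), above(b,b), above(c,a), above(e,e), clear(b), clear(f), linked(b,e), marked(b), marked(f), on(b), on(f)}

push(e,f); tag(f); tag(b)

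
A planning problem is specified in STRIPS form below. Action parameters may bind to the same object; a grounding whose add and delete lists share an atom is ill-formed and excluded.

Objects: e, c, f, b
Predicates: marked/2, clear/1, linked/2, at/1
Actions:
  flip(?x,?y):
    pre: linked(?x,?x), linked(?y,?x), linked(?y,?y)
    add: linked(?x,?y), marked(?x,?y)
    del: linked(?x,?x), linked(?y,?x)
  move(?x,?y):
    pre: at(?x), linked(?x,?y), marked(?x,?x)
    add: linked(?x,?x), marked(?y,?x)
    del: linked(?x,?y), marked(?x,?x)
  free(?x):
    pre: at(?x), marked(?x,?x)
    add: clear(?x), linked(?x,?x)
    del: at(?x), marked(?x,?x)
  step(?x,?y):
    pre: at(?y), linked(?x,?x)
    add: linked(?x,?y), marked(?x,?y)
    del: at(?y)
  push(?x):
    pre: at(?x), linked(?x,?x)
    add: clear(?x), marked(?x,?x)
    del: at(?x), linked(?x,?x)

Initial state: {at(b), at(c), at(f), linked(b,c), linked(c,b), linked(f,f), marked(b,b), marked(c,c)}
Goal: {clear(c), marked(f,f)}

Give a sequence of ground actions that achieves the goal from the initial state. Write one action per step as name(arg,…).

1. free(c)  →  {at(b), at(f), clear(c), linked(b,c), linked(c,b), linked(c,c), linked(f,f), marked(b,b)}
2. step(f,f)  →  {at(b), clear(c), linked(b,c), linked(c,b), linked(c,c), linked(f,f), marked(b,b), marked(f,f)}

free(c); step(f,f)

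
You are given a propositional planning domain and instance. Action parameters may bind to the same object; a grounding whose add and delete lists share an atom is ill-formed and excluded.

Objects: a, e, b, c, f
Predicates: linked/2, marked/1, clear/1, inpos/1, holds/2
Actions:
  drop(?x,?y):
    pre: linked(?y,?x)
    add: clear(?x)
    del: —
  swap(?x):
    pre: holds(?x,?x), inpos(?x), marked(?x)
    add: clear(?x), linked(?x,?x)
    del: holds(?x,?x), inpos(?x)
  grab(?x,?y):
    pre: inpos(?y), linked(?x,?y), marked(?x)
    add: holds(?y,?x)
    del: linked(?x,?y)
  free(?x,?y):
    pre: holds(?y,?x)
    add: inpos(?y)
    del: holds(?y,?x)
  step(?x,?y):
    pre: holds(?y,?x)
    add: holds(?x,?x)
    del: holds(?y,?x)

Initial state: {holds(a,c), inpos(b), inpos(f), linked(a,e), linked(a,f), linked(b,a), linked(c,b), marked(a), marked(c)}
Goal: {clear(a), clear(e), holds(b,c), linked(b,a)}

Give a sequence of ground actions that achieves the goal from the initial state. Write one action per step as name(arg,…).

1. drop(a,b)  →  {clear(a), holds(a,c), inpos(b), inpos(f), linked(a,e), linked(a,f), linked(b,a), linked(c,b), marked(a), marked(c)}
2. drop(e,a)  →  {clear(a), clear(e), holds(a,c), inpos(b), inpos(f), linked(a,e), linked(a,f), linked(b,a), linked(c,b), marked(a), marked(c)}
3. grab(c,b)  →  {clear(a), clear(e), holds(a,c), holds(b,c), inpos(b), inpos(f), linked(a,e), linked(a,f), linked(b,a), marked(a), marked(c)}

drop(a,b); drop(e,a); grab(c,b)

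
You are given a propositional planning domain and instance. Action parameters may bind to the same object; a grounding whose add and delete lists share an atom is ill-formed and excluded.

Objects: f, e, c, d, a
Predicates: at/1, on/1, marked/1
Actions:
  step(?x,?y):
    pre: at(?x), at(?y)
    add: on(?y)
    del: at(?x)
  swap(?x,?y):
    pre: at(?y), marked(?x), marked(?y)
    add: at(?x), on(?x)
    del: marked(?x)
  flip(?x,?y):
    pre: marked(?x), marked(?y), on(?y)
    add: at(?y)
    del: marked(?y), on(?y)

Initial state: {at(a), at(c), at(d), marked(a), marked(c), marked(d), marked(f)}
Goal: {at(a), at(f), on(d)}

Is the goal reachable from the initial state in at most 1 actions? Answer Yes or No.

No

1. step(c,d)  →  {at(a), at(d), marked(a), marked(c), marked(d), marked(f), on(d)}
2. swap(f,d)  →  {at(a), at(d), at(f), marked(a), marked(c), marked(d), on(d), on(f)}
optimal plan length = 2; 2 > 1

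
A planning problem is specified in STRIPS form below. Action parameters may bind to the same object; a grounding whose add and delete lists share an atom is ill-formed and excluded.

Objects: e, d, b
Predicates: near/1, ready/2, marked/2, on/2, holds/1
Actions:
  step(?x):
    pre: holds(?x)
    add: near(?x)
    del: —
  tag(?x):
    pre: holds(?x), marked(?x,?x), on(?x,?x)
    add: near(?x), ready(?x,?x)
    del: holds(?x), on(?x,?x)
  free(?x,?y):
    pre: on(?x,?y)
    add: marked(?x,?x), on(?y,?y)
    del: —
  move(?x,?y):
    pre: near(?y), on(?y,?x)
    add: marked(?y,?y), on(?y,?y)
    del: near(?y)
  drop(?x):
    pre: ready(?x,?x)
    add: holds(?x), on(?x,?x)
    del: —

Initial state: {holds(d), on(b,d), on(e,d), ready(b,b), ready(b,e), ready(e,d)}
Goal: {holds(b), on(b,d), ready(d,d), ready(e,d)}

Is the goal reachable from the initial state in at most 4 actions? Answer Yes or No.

Yes

1. free(e,d)  →  {holds(d), marked(e,e), on(b,d), on(d,d), on(e,d), ready(b,b), ready(b,e), ready(e,d)}
2. free(d,d)  →  {holds(d), marked(d,d), marked(e,e), on(b,d), on(d,d), on(e,d), ready(b,b), ready(b,e), ready(e,d)}
3. tag(d)  →  {marked(d,d), marked(e,e), near(d), on(b,d), on(e,d), ready(b,b), ready(b,e), ready(d,d), ready(e,d)}
4. drop(b)  →  {holds(b), marked(d,d), marked(e,e), near(d), on(b,b), on(b,d), on(e,d), ready(b,b), ready(b,e), ready(d,d), ready(e,d)}
optimal plan length = 4; 4 ≤ 4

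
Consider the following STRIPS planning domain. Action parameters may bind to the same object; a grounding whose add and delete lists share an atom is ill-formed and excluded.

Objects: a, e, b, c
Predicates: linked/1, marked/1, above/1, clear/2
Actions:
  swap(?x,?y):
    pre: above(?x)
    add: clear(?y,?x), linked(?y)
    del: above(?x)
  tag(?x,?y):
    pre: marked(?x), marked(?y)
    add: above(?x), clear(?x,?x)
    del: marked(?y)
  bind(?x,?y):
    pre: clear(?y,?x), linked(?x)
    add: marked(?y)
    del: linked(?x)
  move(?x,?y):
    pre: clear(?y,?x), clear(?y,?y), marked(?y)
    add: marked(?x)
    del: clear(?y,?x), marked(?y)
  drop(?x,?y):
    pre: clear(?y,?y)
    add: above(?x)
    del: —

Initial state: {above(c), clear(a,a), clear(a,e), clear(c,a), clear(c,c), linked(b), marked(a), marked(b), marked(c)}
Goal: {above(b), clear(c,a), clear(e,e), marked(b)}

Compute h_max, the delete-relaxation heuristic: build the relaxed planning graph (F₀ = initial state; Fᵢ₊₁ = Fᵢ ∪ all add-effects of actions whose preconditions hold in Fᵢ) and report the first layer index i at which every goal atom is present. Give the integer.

F0 = init (9 atoms)
F1 = F0 ∪ {above(a), above(b), above(e), clear(a,c), clear(b,b), clear(b,c), clear(e,c), linked(a), linked(c), linked(e), marked(e)}  (20 atoms)
F2 = F1 ∪ {clear(a,b), clear(b,a), clear(b,e), clear(c,b), clear(c,e), clear(e,a), clear(e,b), clear(e,e)}  (28 atoms)
goal ⊆ F2  ⇒  h_max = 2

2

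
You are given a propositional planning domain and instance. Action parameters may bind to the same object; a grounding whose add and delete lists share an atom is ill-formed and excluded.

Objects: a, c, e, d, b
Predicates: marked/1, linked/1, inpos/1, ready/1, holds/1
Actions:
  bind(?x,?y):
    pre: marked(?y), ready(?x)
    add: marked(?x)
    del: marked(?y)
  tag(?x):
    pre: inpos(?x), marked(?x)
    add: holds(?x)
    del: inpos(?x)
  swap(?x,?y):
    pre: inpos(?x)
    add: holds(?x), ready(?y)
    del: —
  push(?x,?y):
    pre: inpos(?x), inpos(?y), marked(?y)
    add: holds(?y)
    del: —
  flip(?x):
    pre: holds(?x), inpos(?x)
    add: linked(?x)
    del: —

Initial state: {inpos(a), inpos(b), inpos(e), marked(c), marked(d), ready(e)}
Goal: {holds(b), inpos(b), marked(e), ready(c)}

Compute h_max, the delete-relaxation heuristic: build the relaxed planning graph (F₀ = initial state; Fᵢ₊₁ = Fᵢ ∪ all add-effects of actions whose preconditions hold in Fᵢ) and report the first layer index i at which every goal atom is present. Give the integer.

1

F0 = init (6 atoms)
F1 = F0 ∪ {holds(a), holds(b), holds(e), marked(e), ready(a), ready(b), ready(c), ready(d)}  (14 atoms)
goal ⊆ F1  ⇒  h_max = 1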